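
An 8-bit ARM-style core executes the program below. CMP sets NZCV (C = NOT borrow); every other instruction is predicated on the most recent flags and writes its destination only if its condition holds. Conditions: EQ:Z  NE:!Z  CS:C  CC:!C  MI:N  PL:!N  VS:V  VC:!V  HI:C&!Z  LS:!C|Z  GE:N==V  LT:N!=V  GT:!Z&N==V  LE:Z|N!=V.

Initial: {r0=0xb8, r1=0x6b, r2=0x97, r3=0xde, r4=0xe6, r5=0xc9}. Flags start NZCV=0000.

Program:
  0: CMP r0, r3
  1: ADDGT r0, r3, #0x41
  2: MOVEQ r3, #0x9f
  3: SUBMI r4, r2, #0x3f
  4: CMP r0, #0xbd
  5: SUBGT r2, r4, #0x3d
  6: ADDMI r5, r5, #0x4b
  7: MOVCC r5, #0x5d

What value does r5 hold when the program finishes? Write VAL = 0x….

VAL = 0x5d

0: ✓ CMP  NZCV=1000
1: · ADDGT
2: · MOVEQ
3: ✓ SUBMI  r4←0x58
4: ✓ CMP  NZCV=1000
5: · SUBGT
6: ✓ ADDMI  r5←0x14
7: ✓ MOVCC  r5←0x5d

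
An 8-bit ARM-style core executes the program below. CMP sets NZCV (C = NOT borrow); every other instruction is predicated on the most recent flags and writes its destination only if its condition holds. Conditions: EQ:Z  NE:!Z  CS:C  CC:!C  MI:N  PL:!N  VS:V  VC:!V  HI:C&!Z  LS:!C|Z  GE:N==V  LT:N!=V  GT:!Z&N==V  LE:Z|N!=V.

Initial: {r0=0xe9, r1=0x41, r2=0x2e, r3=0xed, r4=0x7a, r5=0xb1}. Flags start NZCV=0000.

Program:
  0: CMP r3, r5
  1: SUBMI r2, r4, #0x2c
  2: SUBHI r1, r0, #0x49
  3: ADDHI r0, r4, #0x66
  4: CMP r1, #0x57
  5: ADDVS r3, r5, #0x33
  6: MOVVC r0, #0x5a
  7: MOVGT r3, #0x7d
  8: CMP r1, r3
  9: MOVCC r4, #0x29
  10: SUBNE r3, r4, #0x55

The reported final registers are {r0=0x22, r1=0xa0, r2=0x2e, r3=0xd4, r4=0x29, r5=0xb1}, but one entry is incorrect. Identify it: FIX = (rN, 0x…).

FIX = (r0, 0xe0)

0: ✓ CMP  NZCV=0010
1: · SUBMI
2: ✓ SUBHI  r1←0xa0
3: ✓ ADDHI  r0←0xe0
4: ✓ CMP  NZCV=0011
5: ✓ ADDVS  r3←0xe4
6: · MOVVC
7: · MOVGT
8: ✓ CMP  NZCV=1000
9: ✓ MOVCC  r4←0x29
10: ✓ SUBNE  r3←0xd4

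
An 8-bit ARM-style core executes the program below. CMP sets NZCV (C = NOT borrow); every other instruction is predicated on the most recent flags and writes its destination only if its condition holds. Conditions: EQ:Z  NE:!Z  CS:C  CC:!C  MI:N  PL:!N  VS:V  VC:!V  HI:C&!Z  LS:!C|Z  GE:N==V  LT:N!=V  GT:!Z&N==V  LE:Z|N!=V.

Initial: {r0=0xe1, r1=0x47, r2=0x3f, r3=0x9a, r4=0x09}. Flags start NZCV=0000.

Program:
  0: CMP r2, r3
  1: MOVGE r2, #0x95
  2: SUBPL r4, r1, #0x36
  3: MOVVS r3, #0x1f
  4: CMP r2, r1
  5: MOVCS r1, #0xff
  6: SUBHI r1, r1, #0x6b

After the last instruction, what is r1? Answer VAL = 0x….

VAL = 0x94

[0] flags=1001 → (cmp)
[1] flags=1001 GE?T → r2=0x95
[2] flags=1001 PL?F → skip
[3] flags=1001 VS?T → r3=0x1f
[4] flags=0011 → (cmp)
[5] flags=0011 CS?T → r1=0xff
[6] flags=0011 HI?T → r1=0x94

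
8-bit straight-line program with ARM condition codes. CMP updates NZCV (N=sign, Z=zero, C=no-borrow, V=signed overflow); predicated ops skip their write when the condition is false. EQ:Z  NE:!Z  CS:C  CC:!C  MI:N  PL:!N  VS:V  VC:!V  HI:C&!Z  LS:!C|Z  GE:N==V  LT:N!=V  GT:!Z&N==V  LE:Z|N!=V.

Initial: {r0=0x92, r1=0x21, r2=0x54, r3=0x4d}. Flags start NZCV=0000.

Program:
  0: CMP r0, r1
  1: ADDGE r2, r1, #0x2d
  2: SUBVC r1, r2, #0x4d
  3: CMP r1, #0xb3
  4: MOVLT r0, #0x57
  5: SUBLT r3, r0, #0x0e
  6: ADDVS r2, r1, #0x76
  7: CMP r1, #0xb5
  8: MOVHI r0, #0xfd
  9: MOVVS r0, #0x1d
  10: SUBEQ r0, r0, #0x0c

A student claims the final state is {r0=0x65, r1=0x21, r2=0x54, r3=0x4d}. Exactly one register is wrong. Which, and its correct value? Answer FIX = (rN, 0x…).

FIX = (r0, 0x92)

[0] flags=0011 → (cmp)
[1] flags=0011 GE?F → skip
[2] flags=0011 VC?F → skip
[3] flags=0000 → (cmp)
[4] flags=0000 LT?F → skip
[5] flags=0000 LT?F → skip
[6] flags=0000 VS?F → skip
[7] flags=0000 → (cmp)
[8] flags=0000 HI?F → skip
[9] flags=0000 VS?F → skip
[10] flags=0000 EQ?F → skip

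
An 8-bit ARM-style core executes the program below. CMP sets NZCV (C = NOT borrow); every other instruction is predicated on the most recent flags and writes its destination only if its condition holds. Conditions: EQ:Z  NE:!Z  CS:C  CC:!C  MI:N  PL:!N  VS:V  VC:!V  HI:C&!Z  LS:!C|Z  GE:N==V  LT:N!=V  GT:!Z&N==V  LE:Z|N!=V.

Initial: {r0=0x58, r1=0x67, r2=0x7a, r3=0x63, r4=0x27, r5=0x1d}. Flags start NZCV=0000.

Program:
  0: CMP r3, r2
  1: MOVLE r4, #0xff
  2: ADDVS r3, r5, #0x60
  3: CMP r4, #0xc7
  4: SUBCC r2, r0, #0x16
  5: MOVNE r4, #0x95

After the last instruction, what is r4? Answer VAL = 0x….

VAL = 0x95

[0] flags=1000 → (cmp)
[1] flags=1000 LE?T → r4=0xff
[2] flags=1000 VS?F → skip
[3] flags=0010 → (cmp)
[4] flags=0010 CC?F → skip
[5] flags=0010 NE?T → r4=0x95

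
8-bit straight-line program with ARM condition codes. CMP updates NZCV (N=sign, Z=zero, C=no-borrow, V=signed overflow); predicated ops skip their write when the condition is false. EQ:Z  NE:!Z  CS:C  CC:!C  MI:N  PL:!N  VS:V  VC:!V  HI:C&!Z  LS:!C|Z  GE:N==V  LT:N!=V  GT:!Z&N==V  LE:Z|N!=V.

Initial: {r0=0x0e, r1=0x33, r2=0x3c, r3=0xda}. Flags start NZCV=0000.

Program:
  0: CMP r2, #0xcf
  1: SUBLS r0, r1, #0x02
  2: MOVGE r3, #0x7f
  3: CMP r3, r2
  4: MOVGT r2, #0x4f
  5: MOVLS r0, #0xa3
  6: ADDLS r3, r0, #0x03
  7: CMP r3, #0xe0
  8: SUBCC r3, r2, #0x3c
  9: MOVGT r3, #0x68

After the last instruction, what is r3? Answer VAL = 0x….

0: ✓ CMP  NZCV=0000
1: ✓ SUBLS  r0←0x31
2: ✓ MOVGE  r3←0x7f
3: ✓ CMP  NZCV=0010
4: ✓ MOVGT  r2←0x4f
5: · MOVLS
6: · ADDLS
7: ✓ CMP  NZCV=1001
8: ✓ SUBCC  r3←0x13
9: ✓ MOVGT  r3←0x68

VAL = 0x68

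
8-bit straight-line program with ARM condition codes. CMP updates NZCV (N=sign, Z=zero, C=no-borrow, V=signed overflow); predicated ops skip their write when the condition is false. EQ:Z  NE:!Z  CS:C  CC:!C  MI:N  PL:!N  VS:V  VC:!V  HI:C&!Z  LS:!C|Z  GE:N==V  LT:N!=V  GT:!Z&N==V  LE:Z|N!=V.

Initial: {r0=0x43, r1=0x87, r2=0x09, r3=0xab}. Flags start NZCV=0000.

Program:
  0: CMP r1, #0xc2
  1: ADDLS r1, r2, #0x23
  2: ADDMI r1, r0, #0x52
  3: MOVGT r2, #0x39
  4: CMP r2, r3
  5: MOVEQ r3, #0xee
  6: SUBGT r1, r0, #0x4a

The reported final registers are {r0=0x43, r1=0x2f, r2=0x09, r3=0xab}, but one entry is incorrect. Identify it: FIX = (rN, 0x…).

0: ✓ CMP  NZCV=1000
1: ✓ ADDLS  r1←0x2c
2: ✓ ADDMI  r1←0x95
3: · MOVGT
4: ✓ CMP  NZCV=0000
5: · MOVEQ
6: ✓ SUBGT  r1←0xf9

FIX = (r1, 0xf9)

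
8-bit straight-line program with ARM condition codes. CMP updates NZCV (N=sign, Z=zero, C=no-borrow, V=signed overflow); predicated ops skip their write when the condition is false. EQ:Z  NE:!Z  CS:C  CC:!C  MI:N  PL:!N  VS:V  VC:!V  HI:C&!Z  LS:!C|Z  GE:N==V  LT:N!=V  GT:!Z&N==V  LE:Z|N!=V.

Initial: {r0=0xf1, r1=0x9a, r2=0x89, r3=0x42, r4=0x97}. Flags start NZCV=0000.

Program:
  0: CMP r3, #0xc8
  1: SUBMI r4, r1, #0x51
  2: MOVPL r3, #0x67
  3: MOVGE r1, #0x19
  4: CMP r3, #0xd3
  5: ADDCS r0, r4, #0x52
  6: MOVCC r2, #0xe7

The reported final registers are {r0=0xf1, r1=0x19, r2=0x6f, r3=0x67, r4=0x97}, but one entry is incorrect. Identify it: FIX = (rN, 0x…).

FIX = (r2, 0xe7)

[0] flags=0000 → (cmp)
[1] flags=0000 MI?F → skip
[2] flags=0000 PL?T → r3=0x67
[3] flags=0000 GE?T → r1=0x19
[4] flags=1001 → (cmp)
[5] flags=1001 CS?F → skip
[6] flags=1001 CC?T → r2=0xe7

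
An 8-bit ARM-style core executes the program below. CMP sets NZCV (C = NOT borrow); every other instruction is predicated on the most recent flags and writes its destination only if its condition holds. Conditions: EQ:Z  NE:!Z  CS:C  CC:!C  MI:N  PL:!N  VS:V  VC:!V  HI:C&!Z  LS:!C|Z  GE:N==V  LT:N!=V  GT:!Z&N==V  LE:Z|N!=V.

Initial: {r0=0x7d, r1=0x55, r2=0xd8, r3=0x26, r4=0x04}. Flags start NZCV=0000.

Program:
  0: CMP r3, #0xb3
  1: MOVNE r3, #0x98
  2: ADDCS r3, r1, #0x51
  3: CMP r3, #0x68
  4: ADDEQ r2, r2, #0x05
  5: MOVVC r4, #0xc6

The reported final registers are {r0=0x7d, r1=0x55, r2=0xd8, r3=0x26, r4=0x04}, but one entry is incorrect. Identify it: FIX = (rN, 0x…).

[0] flags=0000 → (cmp)
[1] flags=0000 NE?T → r3=0x98
[2] flags=0000 CS?F → skip
[3] flags=0011 → (cmp)
[4] flags=0011 EQ?F → skip
[5] flags=0011 VC?F → skip

FIX = (r3, 0x98)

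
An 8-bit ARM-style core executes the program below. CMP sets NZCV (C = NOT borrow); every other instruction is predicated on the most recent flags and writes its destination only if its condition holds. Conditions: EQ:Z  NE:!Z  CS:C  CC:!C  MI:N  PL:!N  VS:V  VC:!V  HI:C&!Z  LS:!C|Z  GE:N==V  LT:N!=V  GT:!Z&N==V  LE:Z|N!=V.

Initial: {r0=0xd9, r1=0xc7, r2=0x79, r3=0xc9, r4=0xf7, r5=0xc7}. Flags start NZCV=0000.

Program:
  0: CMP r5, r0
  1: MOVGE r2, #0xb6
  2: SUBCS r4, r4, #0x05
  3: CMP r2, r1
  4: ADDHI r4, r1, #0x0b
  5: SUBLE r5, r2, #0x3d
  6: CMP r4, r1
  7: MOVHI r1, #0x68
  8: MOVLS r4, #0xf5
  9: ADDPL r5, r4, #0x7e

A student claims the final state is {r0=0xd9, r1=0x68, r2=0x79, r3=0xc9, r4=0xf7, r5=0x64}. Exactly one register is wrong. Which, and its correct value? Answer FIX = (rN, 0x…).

FIX = (r5, 0x75)

0: ✓ CMP  NZCV=1000
1: · MOVGE
2: · SUBCS
3: ✓ CMP  NZCV=1001
4: · ADDHI
5: · SUBLE
6: ✓ CMP  NZCV=0010
7: ✓ MOVHI  r1←0x68
8: · MOVLS
9: ✓ ADDPL  r5←0x75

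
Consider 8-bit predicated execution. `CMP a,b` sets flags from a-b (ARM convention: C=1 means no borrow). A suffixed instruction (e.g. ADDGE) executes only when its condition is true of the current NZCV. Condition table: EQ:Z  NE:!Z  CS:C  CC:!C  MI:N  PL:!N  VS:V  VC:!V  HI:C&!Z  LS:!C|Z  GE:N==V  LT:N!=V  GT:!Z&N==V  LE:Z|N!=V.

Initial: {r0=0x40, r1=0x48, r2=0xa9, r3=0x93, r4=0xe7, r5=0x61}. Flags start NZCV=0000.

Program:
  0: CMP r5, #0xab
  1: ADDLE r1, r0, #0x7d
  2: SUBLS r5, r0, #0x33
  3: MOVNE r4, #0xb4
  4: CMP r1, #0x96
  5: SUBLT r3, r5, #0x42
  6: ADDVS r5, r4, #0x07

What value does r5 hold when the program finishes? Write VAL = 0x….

VAL = 0xbb

0: ✓ CMP  NZCV=1001
1: · ADDLE
2: ✓ SUBLS  r5←0x0d
3: ✓ MOVNE  r4←0xb4
4: ✓ CMP  NZCV=1001
5: · SUBLT
6: ✓ ADDVS  r5←0xbb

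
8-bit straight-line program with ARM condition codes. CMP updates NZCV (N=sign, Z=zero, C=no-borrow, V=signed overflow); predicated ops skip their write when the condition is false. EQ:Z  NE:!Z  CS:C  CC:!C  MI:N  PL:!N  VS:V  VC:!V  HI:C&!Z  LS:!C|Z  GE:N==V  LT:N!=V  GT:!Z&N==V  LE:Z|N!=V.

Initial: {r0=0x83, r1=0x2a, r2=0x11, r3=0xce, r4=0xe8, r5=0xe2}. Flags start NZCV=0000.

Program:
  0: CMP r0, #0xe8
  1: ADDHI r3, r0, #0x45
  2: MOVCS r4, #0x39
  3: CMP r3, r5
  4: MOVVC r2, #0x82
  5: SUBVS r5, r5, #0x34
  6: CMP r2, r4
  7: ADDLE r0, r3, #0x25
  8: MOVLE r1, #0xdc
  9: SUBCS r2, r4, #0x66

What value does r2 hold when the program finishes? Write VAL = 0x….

VAL = 0x82

[0] flags=1000 → (cmp)
[1] flags=1000 HI?F → skip
[2] flags=1000 CS?F → skip
[3] flags=1000 → (cmp)
[4] flags=1000 VC?T → r2=0x82
[5] flags=1000 VS?F → skip
[6] flags=1000 → (cmp)
[7] flags=1000 LE?T → r0=0xf3
[8] flags=1000 LE?T → r1=0xdc
[9] flags=1000 CS?F → skip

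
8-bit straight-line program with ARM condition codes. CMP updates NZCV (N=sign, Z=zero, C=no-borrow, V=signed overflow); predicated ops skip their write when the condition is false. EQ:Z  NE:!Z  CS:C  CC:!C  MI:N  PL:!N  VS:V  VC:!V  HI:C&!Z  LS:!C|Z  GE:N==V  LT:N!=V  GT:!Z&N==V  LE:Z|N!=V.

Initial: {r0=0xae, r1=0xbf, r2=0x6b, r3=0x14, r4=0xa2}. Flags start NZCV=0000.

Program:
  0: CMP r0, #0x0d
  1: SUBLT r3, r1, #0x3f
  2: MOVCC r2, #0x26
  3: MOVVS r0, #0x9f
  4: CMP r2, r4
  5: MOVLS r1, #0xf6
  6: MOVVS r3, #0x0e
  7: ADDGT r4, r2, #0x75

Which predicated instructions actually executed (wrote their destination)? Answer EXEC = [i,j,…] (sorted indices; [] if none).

EXEC = [1,5,6,7]

[0] flags=1010 → (cmp)
[1] flags=1010 LT?T → r3=0x80
[2] flags=1010 CC?F → skip
[3] flags=1010 VS?F → skip
[4] flags=1001 → (cmp)
[5] flags=1001 LS?T → r1=0xf6
[6] flags=1001 VS?T → r3=0x0e
[7] flags=1001 GT?T → r4=0xe0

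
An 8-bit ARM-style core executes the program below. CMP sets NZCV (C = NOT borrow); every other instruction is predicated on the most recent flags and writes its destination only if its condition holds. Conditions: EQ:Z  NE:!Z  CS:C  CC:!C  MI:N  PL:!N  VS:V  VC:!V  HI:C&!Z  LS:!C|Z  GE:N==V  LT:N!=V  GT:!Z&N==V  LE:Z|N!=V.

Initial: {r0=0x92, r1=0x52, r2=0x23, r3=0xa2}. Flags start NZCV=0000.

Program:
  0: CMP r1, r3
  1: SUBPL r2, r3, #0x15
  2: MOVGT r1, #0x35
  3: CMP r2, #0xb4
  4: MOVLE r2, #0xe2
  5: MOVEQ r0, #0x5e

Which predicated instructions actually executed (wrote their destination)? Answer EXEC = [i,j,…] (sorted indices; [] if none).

0: ✓ CMP  NZCV=1001
1: · SUBPL
2: ✓ MOVGT  r1←0x35
3: ✓ CMP  NZCV=0000
4: · MOVLE
5: · MOVEQ

EXEC = [2]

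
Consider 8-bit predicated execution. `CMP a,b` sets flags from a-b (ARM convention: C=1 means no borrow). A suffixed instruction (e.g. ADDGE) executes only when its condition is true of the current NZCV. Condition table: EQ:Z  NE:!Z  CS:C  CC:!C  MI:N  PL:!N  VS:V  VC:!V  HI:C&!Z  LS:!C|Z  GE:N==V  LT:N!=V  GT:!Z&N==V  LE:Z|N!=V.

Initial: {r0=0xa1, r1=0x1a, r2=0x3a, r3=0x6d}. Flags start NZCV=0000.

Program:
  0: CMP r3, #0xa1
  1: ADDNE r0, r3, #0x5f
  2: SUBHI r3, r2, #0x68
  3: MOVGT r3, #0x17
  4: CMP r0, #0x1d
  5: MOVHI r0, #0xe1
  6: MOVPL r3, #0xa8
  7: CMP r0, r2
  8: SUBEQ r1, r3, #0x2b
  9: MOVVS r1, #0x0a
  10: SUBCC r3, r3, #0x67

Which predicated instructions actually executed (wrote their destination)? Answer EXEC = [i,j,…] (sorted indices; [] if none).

[0] flags=1001 → (cmp)
[1] flags=1001 NE?T → r0=0xcc
[2] flags=1001 HI?F → skip
[3] flags=1001 GT?T → r3=0x17
[4] flags=1010 → (cmp)
[5] flags=1010 HI?T → r0=0xe1
[6] flags=1010 PL?F → skip
[7] flags=1010 → (cmp)
[8] flags=1010 EQ?F → skip
[9] flags=1010 VS?F → skip
[10] flags=1010 CC?F → skip

EXEC = [1,3,5]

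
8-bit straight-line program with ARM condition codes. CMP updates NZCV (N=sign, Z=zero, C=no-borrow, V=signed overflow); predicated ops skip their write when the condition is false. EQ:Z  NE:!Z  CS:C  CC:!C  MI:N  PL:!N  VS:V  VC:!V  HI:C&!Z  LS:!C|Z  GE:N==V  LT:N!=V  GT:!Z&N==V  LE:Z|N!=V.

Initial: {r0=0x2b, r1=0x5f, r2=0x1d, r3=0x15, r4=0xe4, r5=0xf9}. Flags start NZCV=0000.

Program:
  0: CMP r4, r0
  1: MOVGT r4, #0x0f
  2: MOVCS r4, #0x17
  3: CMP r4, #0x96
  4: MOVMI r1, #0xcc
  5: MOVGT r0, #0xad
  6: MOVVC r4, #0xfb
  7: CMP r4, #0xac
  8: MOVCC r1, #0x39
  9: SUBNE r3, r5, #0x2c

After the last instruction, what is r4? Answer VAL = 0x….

VAL = 0x17

0: ✓ CMP  NZCV=1010
1: · MOVGT
2: ✓ MOVCS  r4←0x17
3: ✓ CMP  NZCV=1001
4: ✓ MOVMI  r1←0xcc
5: ✓ MOVGT  r0←0xad
6: · MOVVC
7: ✓ CMP  NZCV=0000
8: ✓ MOVCC  r1←0x39
9: ✓ SUBNE  r3←0xcd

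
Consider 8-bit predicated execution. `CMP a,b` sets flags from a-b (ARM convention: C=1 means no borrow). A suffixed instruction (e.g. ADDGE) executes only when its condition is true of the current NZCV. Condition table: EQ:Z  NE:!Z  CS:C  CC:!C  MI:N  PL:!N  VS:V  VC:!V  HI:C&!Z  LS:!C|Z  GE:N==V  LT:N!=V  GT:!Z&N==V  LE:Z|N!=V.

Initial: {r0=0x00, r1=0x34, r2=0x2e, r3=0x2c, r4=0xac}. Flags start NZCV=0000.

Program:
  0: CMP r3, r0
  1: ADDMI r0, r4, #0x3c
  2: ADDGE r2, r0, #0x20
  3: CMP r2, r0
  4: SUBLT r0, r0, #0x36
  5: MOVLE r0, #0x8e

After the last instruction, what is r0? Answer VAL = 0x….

[0] flags=0010 → (cmp)
[1] flags=0010 MI?F → skip
[2] flags=0010 GE?T → r2=0x20
[3] flags=0010 → (cmp)
[4] flags=0010 LT?F → skip
[5] flags=0010 LE?F → skip

VAL = 0x00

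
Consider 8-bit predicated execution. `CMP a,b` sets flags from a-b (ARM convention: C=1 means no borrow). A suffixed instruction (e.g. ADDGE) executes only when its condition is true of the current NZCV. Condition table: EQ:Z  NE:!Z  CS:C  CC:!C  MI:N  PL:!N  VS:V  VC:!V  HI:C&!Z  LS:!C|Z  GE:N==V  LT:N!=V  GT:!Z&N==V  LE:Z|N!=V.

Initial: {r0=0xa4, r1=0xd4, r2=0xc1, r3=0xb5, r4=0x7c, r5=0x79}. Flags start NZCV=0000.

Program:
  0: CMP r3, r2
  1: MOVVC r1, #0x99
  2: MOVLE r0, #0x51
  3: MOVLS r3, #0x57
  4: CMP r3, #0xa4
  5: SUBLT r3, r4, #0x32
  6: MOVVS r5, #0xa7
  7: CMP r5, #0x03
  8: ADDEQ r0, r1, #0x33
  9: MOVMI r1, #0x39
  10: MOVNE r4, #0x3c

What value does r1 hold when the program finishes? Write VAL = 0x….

VAL = 0x39

[0] flags=1000 → (cmp)
[1] flags=1000 VC?T → r1=0x99
[2] flags=1000 LE?T → r0=0x51
[3] flags=1000 LS?T → r3=0x57
[4] flags=1001 → (cmp)
[5] flags=1001 LT?F → skip
[6] flags=1001 VS?T → r5=0xa7
[7] flags=1010 → (cmp)
[8] flags=1010 EQ?F → skip
[9] flags=1010 MI?T → r1=0x39
[10] flags=1010 NE?T → r4=0x3c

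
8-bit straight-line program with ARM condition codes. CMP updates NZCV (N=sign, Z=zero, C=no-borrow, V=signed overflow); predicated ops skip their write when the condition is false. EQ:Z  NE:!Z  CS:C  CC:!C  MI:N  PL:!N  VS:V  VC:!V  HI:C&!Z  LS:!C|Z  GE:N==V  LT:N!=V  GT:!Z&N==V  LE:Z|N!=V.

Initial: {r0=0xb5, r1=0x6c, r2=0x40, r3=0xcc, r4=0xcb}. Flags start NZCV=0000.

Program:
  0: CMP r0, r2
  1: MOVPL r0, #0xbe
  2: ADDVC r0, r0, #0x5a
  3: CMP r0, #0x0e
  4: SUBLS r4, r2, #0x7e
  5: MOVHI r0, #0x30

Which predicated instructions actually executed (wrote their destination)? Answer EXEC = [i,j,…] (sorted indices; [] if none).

[0] flags=0011 → (cmp)
[1] flags=0011 PL?T → r0=0xbe
[2] flags=0011 VC?F → skip
[3] flags=1010 → (cmp)
[4] flags=1010 LS?F → skip
[5] flags=1010 HI?T → r0=0x30

EXEC = [1,5]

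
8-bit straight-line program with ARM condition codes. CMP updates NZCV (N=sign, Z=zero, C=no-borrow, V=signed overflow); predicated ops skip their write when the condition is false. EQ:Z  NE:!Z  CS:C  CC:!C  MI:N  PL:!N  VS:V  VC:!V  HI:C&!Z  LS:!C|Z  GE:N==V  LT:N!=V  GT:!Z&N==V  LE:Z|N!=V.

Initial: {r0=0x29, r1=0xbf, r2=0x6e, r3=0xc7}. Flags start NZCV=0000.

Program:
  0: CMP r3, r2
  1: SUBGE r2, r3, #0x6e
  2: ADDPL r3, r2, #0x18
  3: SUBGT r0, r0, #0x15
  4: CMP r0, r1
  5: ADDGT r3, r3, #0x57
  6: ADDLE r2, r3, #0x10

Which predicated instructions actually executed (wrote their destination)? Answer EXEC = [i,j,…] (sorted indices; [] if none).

[0] flags=0011 → (cmp)
[1] flags=0011 GE?F → skip
[2] flags=0011 PL?T → r3=0x86
[3] flags=0011 GT?F → skip
[4] flags=0000 → (cmp)
[5] flags=0000 GT?T → r3=0xdd
[6] flags=0000 LE?F → skip

EXEC = [2,5]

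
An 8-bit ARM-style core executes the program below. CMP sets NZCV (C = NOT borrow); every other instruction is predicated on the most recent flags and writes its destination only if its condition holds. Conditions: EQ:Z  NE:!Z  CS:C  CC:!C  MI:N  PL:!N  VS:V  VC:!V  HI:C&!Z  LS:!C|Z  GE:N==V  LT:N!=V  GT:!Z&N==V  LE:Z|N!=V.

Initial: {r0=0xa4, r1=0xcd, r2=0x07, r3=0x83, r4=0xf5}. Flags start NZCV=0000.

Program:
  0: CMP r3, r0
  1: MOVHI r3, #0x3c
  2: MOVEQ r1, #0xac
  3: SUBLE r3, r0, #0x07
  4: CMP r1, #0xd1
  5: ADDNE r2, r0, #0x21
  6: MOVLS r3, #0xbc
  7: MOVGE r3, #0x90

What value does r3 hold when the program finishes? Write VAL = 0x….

VAL = 0xbc

0: ✓ CMP  NZCV=1000
1: · MOVHI
2: · MOVEQ
3: ✓ SUBLE  r3←0x9d
4: ✓ CMP  NZCV=1000
5: ✓ ADDNE  r2←0xc5
6: ✓ MOVLS  r3←0xbc
7: · MOVGE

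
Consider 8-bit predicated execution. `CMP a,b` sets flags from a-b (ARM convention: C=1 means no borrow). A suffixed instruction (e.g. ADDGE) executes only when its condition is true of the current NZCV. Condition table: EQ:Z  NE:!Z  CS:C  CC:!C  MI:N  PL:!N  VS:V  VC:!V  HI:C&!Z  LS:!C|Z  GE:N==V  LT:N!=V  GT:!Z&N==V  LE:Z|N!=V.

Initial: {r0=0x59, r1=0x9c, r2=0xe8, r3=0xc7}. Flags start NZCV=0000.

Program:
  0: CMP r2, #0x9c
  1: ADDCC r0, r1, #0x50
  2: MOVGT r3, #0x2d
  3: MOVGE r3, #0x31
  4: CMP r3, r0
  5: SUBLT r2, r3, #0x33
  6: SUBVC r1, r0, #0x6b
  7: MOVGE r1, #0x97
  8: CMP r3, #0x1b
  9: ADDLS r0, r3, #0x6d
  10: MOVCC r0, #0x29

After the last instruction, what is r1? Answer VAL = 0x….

[0] flags=0010 → (cmp)
[1] flags=0010 CC?F → skip
[2] flags=0010 GT?T → r3=0x2d
[3] flags=0010 GE?T → r3=0x31
[4] flags=1000 → (cmp)
[5] flags=1000 LT?T → r2=0xfe
[6] flags=1000 VC?T → r1=0xee
[7] flags=1000 GE?F → skip
[8] flags=0010 → (cmp)
[9] flags=0010 LS?F → skip
[10] flags=0010 CC?F → skip

VAL = 0xee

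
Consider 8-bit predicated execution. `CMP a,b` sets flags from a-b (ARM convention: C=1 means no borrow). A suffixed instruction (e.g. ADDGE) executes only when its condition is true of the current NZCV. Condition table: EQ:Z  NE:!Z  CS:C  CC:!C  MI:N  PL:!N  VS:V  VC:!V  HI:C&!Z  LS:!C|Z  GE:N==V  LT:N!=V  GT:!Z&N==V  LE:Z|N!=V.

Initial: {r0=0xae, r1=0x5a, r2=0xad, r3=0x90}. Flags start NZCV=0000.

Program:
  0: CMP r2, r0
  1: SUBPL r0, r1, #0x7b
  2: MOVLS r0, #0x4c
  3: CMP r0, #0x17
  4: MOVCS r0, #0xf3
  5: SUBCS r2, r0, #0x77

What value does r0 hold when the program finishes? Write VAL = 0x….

0: ✓ CMP  NZCV=1000
1: · SUBPL
2: ✓ MOVLS  r0←0x4c
3: ✓ CMP  NZCV=0010
4: ✓ MOVCS  r0←0xf3
5: ✓ SUBCS  r2←0x7c

VAL = 0xf3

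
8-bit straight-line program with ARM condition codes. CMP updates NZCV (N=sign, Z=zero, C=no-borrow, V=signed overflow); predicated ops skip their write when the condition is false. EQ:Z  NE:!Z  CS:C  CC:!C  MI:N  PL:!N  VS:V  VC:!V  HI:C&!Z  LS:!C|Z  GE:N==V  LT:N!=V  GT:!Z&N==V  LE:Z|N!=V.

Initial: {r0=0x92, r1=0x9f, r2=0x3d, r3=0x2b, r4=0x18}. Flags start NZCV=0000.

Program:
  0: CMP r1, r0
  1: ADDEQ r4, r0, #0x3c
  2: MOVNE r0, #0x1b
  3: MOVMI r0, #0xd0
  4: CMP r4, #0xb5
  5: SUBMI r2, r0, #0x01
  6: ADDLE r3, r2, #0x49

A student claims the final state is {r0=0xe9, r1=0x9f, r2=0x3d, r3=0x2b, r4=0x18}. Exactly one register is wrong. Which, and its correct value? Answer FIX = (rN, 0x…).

FIX = (r0, 0x1b)

0: ✓ CMP  NZCV=0010
1: · ADDEQ
2: ✓ MOVNE  r0←0x1b
3: · MOVMI
4: ✓ CMP  NZCV=0000
5: · SUBMI
6: · ADDLE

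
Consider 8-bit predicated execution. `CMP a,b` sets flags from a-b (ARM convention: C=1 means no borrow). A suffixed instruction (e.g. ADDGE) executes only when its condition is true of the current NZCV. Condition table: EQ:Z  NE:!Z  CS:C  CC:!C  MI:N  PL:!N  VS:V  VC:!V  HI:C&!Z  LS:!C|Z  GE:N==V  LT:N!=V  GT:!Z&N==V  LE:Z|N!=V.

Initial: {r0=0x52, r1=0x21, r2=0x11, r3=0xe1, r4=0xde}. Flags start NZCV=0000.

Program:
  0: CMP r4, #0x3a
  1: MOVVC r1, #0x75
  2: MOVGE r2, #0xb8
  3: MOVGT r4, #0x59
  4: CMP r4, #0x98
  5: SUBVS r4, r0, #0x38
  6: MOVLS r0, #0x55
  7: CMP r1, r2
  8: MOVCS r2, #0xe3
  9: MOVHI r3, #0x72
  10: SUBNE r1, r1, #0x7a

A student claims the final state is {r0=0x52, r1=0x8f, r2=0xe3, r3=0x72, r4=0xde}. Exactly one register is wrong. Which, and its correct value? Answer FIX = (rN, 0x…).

FIX = (r1, 0xfb)

0: ✓ CMP  NZCV=1010
1: ✓ MOVVC  r1←0x75
2: · MOVGE
3: · MOVGT
4: ✓ CMP  NZCV=0010
5: · SUBVS
6: · MOVLS
7: ✓ CMP  NZCV=0010
8: ✓ MOVCS  r2←0xe3
9: ✓ MOVHI  r3←0x72
10: ✓ SUBNE  r1←0xfb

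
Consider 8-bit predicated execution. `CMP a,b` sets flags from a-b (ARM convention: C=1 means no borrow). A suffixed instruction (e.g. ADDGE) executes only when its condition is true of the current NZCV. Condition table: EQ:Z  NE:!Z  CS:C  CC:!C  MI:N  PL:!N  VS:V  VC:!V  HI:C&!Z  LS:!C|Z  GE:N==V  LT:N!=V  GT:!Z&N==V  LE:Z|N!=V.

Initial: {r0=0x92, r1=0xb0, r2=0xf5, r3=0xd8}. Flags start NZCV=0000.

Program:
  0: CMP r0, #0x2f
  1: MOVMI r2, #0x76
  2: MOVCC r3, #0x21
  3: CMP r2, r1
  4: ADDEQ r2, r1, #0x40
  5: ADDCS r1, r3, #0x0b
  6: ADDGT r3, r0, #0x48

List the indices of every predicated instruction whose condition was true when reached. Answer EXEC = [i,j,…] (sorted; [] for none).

EXEC = [5,6]

0: ✓ CMP  NZCV=0011
1: · MOVMI
2: · MOVCC
3: ✓ CMP  NZCV=0010
4: · ADDEQ
5: ✓ ADDCS  r1←0xe3
6: ✓ ADDGT  r3←0xda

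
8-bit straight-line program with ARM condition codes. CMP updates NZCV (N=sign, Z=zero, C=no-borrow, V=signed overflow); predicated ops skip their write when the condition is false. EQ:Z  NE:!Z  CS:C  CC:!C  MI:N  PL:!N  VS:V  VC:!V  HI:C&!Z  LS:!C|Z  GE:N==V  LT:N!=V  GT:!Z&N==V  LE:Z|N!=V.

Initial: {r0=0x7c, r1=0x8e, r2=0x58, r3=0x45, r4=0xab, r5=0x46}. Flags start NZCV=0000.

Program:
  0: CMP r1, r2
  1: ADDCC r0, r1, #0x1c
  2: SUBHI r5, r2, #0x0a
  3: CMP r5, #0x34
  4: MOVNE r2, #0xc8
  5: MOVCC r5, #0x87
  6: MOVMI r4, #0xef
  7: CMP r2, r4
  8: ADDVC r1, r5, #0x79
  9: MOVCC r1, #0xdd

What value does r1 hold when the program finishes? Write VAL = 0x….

0: ✓ CMP  NZCV=0011
1: · ADDCC
2: ✓ SUBHI  r5←0x4e
3: ✓ CMP  NZCV=0010
4: ✓ MOVNE  r2←0xc8
5: · MOVCC
6: · MOVMI
7: ✓ CMP  NZCV=0010
8: ✓ ADDVC  r1←0xc7
9: · MOVCC

VAL = 0xc7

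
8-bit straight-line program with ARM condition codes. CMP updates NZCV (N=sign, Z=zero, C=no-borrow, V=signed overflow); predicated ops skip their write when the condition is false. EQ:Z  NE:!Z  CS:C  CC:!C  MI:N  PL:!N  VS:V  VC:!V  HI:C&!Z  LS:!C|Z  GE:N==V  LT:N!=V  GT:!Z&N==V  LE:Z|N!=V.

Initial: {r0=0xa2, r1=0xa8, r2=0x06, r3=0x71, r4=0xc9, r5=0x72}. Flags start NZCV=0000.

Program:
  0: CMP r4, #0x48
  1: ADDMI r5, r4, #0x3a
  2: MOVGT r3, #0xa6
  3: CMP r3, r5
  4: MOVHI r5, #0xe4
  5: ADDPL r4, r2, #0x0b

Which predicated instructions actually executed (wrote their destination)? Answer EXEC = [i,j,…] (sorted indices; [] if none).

0: ✓ CMP  NZCV=1010
1: ✓ ADDMI  r5←0x03
2: · MOVGT
3: ✓ CMP  NZCV=0010
4: ✓ MOVHI  r5←0xe4
5: ✓ ADDPL  r4←0x11

EXEC = [1,4,5]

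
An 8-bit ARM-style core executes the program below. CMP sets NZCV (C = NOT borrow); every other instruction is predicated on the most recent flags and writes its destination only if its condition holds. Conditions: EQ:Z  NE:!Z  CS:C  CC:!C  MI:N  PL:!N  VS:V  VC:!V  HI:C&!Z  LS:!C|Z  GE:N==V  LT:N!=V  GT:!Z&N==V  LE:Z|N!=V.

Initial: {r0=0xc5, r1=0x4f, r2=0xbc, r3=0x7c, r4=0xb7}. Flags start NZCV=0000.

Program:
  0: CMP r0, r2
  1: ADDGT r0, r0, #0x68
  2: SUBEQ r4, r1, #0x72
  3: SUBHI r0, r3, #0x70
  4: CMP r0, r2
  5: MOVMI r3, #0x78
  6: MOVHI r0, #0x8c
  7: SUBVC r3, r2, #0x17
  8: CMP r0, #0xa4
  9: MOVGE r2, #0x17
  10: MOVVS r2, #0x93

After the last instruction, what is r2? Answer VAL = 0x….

0: ✓ CMP  NZCV=0010
1: ✓ ADDGT  r0←0x2d
2: · SUBEQ
3: ✓ SUBHI  r0←0x0c
4: ✓ CMP  NZCV=0000
5: · MOVMI
6: · MOVHI
7: ✓ SUBVC  r3←0xa5
8: ✓ CMP  NZCV=0000
9: ✓ MOVGE  r2←0x17
10: · MOVVS

VAL = 0x17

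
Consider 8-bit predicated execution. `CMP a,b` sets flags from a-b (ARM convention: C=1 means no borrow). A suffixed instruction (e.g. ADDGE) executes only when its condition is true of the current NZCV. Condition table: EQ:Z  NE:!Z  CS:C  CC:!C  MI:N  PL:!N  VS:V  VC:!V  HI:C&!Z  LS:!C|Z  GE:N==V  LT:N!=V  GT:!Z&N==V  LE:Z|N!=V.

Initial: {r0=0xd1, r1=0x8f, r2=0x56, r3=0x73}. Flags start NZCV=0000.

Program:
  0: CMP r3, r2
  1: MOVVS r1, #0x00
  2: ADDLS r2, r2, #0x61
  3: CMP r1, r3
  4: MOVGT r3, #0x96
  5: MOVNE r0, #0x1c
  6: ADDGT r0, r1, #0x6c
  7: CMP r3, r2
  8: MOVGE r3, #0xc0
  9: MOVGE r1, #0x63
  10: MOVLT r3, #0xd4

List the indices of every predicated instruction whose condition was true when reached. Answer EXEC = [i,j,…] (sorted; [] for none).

EXEC = [5,8,9]

0: ✓ CMP  NZCV=0010
1: · MOVVS
2: · ADDLS
3: ✓ CMP  NZCV=0011
4: · MOVGT
5: ✓ MOVNE  r0←0x1c
6: · ADDGT
7: ✓ CMP  NZCV=0010
8: ✓ MOVGE  r3←0xc0
9: ✓ MOVGE  r1←0x63
10: · MOVLT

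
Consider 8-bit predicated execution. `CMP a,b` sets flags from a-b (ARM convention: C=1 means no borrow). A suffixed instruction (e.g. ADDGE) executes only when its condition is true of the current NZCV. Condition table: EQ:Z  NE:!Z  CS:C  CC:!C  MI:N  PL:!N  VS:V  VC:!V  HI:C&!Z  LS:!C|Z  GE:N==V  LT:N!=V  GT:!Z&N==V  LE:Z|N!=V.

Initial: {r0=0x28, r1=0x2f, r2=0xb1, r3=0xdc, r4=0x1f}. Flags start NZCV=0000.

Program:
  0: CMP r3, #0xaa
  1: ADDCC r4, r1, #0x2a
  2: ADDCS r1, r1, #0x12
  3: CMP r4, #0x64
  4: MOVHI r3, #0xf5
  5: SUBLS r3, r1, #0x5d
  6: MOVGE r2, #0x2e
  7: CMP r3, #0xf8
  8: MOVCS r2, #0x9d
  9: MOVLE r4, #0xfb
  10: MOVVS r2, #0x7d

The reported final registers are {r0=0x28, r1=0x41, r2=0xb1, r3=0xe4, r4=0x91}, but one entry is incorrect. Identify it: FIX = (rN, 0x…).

0: ✓ CMP  NZCV=0010
1: · ADDCC
2: ✓ ADDCS  r1←0x41
3: ✓ CMP  NZCV=1000
4: · MOVHI
5: ✓ SUBLS  r3←0xe4
6: · MOVGE
7: ✓ CMP  NZCV=1000
8: · MOVCS
9: ✓ MOVLE  r4←0xfb
10: · MOVVS

FIX = (r4, 0xfb)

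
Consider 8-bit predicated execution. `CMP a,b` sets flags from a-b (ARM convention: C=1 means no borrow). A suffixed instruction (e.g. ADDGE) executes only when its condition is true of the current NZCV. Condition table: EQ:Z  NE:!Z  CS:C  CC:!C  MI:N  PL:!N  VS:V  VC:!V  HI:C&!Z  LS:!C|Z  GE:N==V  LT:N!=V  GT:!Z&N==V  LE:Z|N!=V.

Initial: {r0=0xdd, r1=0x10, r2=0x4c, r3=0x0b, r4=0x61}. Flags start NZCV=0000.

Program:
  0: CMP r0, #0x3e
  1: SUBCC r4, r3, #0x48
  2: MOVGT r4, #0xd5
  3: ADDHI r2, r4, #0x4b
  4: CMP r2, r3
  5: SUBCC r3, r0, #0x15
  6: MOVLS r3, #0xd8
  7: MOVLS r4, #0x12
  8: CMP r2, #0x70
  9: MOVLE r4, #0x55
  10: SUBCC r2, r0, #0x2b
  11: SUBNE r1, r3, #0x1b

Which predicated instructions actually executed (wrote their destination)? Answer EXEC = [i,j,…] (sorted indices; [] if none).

[0] flags=1010 → (cmp)
[1] flags=1010 CC?F → skip
[2] flags=1010 GT?F → skip
[3] flags=1010 HI?T → r2=0xac
[4] flags=1010 → (cmp)
[5] flags=1010 CC?F → skip
[6] flags=1010 LS?F → skip
[7] flags=1010 LS?F → skip
[8] flags=0011 → (cmp)
[9] flags=0011 LE?T → r4=0x55
[10] flags=0011 CC?F → skip
[11] flags=0011 NE?T → r1=0xf0

EXEC = [3,9,11]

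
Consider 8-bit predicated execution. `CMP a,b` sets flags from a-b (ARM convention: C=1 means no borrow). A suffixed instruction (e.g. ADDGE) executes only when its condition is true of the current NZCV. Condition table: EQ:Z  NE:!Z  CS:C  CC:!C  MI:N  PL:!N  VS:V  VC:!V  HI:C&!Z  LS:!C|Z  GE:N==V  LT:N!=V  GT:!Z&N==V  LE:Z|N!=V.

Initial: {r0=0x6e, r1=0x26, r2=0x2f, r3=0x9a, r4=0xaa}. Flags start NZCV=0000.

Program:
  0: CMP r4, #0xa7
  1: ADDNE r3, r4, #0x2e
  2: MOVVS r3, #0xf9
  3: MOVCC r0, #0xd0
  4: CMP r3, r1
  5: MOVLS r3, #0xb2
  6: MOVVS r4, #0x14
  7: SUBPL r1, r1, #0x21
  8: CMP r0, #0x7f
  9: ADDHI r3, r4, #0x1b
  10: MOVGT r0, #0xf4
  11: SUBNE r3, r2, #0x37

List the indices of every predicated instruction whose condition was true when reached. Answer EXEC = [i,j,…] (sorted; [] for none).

EXEC = [1,11]

[0] flags=0010 → (cmp)
[1] flags=0010 NE?T → r3=0xd8
[2] flags=0010 VS?F → skip
[3] flags=0010 CC?F → skip
[4] flags=1010 → (cmp)
[5] flags=1010 LS?F → skip
[6] flags=1010 VS?F → skip
[7] flags=1010 PL?F → skip
[8] flags=1000 → (cmp)
[9] flags=1000 HI?F → skip
[10] flags=1000 GT?F → skip
[11] flags=1000 NE?T → r3=0xf8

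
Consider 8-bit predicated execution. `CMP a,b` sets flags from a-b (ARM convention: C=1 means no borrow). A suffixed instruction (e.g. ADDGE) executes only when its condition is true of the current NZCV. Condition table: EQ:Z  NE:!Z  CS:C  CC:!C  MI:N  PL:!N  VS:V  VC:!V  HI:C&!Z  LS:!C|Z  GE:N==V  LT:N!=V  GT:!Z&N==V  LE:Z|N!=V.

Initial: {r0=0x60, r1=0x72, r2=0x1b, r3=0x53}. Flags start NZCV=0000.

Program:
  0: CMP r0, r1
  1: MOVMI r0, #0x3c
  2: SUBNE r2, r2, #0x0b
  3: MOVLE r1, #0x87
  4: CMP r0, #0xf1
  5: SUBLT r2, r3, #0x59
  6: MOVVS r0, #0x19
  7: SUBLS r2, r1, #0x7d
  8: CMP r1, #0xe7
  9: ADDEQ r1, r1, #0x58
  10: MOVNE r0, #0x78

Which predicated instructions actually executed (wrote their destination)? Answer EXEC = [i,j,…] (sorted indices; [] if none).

EXEC = [1,2,3,7,10]

[0] flags=1000 → (cmp)
[1] flags=1000 MI?T → r0=0x3c
[2] flags=1000 NE?T → r2=0x10
[3] flags=1000 LE?T → r1=0x87
[4] flags=0000 → (cmp)
[5] flags=0000 LT?F → skip
[6] flags=0000 VS?F → skip
[7] flags=0000 LS?T → r2=0x0a
[8] flags=1000 → (cmp)
[9] flags=1000 EQ?F → skip
[10] flags=1000 NE?T → r0=0x78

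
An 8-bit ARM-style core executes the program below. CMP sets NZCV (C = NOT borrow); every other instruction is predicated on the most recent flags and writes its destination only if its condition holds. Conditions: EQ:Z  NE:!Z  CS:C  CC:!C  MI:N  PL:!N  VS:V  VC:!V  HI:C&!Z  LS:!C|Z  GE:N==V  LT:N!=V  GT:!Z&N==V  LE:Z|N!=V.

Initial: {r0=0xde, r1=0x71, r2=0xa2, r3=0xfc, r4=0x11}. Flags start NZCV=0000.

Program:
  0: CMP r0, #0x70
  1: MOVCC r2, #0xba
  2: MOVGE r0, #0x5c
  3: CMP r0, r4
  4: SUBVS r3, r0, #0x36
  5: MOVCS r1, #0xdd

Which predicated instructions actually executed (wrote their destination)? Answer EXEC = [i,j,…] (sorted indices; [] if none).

[0] flags=0011 → (cmp)
[1] flags=0011 CC?F → skip
[2] flags=0011 GE?F → skip
[3] flags=1010 → (cmp)
[4] flags=1010 VS?F → skip
[5] flags=1010 CS?T → r1=0xdd

EXEC = [5]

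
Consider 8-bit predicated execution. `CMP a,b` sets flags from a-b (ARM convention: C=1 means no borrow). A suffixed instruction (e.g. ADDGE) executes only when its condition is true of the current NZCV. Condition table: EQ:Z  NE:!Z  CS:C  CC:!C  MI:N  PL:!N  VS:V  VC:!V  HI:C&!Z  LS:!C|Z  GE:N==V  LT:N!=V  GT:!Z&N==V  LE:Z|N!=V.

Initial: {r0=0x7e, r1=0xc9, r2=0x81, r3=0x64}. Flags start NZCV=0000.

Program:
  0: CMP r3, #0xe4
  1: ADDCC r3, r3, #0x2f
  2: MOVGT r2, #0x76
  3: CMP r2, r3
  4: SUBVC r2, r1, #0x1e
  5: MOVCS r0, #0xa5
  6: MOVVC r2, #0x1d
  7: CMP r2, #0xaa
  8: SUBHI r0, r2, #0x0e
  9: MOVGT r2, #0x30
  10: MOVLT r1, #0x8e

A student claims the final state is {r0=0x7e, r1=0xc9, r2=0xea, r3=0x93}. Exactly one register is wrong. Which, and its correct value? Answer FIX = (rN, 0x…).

FIX = (r2, 0x30)

0: ✓ CMP  NZCV=1001
1: ✓ ADDCC  r3←0x93
2: ✓ MOVGT  r2←0x76
3: ✓ CMP  NZCV=1001
4: · SUBVC
5: · MOVCS
6: · MOVVC
7: ✓ CMP  NZCV=1001
8: · SUBHI
9: ✓ MOVGT  r2←0x30
10: · MOVLT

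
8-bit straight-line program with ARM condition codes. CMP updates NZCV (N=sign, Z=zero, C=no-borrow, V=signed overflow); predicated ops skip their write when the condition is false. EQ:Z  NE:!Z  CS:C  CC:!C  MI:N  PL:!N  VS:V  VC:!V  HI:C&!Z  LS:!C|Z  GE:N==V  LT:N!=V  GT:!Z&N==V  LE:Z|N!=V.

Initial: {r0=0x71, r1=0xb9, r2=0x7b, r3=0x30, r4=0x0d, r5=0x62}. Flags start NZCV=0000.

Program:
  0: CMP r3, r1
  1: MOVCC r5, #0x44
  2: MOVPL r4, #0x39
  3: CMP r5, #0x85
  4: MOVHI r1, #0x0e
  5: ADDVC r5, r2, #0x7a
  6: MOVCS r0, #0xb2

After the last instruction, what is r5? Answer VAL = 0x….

VAL = 0x44

[0] flags=0000 → (cmp)
[1] flags=0000 CC?T → r5=0x44
[2] flags=0000 PL?T → r4=0x39
[3] flags=1001 → (cmp)
[4] flags=1001 HI?F → skip
[5] flags=1001 VC?F → skip
[6] flags=1001 CS?F → skip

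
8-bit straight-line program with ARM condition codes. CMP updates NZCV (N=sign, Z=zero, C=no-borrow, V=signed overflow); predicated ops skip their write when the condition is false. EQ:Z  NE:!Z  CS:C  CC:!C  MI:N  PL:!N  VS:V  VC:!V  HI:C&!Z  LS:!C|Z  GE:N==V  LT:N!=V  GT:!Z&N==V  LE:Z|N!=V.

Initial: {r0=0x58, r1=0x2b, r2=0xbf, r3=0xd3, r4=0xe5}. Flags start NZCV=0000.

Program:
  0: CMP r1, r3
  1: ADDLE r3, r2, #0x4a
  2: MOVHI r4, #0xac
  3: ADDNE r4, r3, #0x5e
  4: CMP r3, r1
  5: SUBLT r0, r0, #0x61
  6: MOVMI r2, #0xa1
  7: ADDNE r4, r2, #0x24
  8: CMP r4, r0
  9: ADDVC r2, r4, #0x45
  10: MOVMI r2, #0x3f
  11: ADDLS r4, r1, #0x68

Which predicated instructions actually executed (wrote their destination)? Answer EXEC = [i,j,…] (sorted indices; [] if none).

EXEC = [3,5,6,7,9,10,11]

0: ✓ CMP  NZCV=0000
1: · ADDLE
2: · MOVHI
3: ✓ ADDNE  r4←0x31
4: ✓ CMP  NZCV=1010
5: ✓ SUBLT  r0←0xf7
6: ✓ MOVMI  r2←0xa1
7: ✓ ADDNE  r4←0xc5
8: ✓ CMP  NZCV=1000
9: ✓ ADDVC  r2←0x0a
10: ✓ MOVMI  r2←0x3f
11: ✓ ADDLS  r4←0x93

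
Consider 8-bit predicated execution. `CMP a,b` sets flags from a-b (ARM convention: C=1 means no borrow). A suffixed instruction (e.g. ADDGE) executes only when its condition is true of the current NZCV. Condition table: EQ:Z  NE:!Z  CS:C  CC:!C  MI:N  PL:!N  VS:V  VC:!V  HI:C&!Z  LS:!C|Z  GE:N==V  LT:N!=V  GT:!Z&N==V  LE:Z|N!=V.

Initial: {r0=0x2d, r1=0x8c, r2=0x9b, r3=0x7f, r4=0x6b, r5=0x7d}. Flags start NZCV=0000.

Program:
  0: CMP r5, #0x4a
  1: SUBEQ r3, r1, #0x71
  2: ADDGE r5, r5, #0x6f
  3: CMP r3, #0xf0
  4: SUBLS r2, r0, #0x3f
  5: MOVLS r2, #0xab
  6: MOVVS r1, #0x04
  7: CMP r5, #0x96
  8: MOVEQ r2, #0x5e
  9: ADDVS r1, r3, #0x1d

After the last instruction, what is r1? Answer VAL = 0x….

VAL = 0x04

0: ✓ CMP  NZCV=0010
1: · SUBEQ
2: ✓ ADDGE  r5←0xec
3: ✓ CMP  NZCV=1001
4: ✓ SUBLS  r2←0xee
5: ✓ MOVLS  r2←0xab
6: ✓ MOVVS  r1←0x04
7: ✓ CMP  NZCV=0010
8: · MOVEQ
9: · ADDVS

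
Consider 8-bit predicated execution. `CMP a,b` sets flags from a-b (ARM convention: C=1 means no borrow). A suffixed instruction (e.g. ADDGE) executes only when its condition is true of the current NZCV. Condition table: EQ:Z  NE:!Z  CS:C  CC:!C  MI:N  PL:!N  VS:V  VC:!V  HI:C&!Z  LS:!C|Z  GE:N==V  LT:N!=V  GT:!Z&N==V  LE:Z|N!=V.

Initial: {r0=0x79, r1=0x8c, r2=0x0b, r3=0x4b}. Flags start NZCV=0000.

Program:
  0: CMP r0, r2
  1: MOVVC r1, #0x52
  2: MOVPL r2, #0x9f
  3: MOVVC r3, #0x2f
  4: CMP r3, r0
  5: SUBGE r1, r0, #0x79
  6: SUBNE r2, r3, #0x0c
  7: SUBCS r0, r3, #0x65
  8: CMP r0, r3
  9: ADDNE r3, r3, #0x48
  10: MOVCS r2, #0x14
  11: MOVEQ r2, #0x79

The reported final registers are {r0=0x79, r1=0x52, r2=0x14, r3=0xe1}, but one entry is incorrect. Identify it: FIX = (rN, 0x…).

0: ✓ CMP  NZCV=0010
1: ✓ MOVVC  r1←0x52
2: ✓ MOVPL  r2←0x9f
3: ✓ MOVVC  r3←0x2f
4: ✓ CMP  NZCV=1000
5: · SUBGE
6: ✓ SUBNE  r2←0x23
7: · SUBCS
8: ✓ CMP  NZCV=0010
9: ✓ ADDNE  r3←0x77
10: ✓ MOVCS  r2←0x14
11: · MOVEQ

FIX = (r3, 0x77)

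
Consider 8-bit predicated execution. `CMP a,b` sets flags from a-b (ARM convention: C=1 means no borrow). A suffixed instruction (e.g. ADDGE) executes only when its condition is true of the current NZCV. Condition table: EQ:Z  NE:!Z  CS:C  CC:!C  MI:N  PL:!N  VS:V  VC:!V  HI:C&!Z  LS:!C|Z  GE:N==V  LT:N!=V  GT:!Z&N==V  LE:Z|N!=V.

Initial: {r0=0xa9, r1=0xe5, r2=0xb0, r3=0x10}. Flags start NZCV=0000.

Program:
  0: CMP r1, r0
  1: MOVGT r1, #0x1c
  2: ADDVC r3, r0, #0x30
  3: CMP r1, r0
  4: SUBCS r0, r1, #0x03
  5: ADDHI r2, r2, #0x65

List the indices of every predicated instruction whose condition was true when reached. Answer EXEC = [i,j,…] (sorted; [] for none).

EXEC = [1,2]

[0] flags=0010 → (cmp)
[1] flags=0010 GT?T → r1=0x1c
[2] flags=0010 VC?T → r3=0xd9
[3] flags=0000 → (cmp)
[4] flags=0000 CS?F → skip
[5] flags=0000 HI?F → skip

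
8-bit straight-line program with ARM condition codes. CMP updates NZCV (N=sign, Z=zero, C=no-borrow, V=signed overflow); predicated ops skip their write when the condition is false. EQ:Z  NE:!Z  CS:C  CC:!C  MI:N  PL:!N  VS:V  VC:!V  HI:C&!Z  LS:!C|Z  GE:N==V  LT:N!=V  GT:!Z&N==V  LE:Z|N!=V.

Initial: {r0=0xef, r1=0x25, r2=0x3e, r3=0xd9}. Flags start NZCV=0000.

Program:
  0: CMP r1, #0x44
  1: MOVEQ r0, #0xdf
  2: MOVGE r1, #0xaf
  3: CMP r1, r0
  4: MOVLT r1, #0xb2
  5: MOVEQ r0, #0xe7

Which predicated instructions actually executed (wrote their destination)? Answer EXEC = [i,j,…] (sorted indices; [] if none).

0: ✓ CMP  NZCV=1000
1: · MOVEQ
2: · MOVGE
3: ✓ CMP  NZCV=0000
4: · MOVLT
5: · MOVEQ

EXEC = []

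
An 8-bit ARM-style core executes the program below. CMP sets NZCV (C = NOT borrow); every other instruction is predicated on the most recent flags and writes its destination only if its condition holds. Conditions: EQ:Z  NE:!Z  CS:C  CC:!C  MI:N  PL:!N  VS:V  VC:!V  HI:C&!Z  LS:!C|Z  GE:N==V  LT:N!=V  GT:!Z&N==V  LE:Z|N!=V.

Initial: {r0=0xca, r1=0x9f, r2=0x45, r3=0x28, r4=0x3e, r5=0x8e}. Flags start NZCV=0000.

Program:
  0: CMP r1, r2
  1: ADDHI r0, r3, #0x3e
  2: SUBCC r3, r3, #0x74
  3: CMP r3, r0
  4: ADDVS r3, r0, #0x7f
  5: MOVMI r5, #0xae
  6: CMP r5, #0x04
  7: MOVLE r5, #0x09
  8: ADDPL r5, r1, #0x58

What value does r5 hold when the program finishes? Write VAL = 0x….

VAL = 0x09

0: ✓ CMP  NZCV=0011
1: ✓ ADDHI  r0←0x66
2: · SUBCC
3: ✓ CMP  NZCV=1000
4: · ADDVS
5: ✓ MOVMI  r5←0xae
6: ✓ CMP  NZCV=1010
7: ✓ MOVLE  r5←0x09
8: · ADDPL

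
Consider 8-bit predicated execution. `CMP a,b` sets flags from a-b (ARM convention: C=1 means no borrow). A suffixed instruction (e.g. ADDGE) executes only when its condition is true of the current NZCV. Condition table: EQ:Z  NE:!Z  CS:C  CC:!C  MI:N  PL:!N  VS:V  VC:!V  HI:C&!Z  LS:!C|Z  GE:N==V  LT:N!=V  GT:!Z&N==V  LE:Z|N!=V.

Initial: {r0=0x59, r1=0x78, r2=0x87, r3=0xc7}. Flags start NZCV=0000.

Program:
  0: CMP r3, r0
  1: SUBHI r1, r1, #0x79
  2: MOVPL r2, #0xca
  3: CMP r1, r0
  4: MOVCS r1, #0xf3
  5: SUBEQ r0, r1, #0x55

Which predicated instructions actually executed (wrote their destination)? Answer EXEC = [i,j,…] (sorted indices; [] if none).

EXEC = [1,2,4]

[0] flags=0011 → (cmp)
[1] flags=0011 HI?T → r1=0xff
[2] flags=0011 PL?T → r2=0xca
[3] flags=1010 → (cmp)
[4] flags=1010 CS?T → r1=0xf3
[5] flags=1010 EQ?F → skip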